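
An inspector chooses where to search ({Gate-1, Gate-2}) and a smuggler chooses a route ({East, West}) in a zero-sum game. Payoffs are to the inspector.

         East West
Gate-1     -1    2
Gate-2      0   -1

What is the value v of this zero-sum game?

-1/4

Row minima: Gate-1 → -1, Gate-2 → -1; maximin = -1.
Column maxima: East → 0, West → 2; minimax = 0.
-1 ≠ 0, so there is no saddle point; optimal play is mixed.
Let the inspector play Gate-1 with probability p. Expected payoff against East: (-1)p + 0(1−p) = −p; against West: 2p + (-1)(1−p) = 3p − 1.
Setting these equal: −p = 3p − 1 ⇒ −4p = -1 ⇒ p = 1/4, and the value is (-1)·(1/4) = -1/4.
For the smuggler: with q = P(East), equating Gate-1's and Gate-2's payoffs gives −3q + 2 = q − 1 ⇒ q = 3/4.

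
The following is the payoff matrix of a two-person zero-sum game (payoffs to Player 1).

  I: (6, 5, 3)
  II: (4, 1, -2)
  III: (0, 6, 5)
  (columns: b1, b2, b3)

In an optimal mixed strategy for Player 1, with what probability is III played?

3/8

Row minima: I → 3, II → -2, III → 0; maximin = 3.
Column maxima: b1 → 6, b2 → 6, b3 → 5; minimax = 5.
3 ≠ 5, so there is no saddle point; optimal play is mixed.
II is strictly dominated by I, so Player 1 never plays it.
b2 is strictly dominated by b3 (it gives Player 1 strictly more in every row), so Player 2 never plays it.
On the remaining 2×2 (I, III vs b1, b3):
Let Player 1 play I with probability p. Expected payoff against b1: 6p + 0(1−p) = 6p; against b3: 3p + 5(1−p) = −2p + 5.
Setting these equal: 6p = −2p + 5 ⇒ 8p = 5 ⇒ p = 5/8, and the value is (6)·(5/8) = 15/4.
For Player 2: with q = P(b1), equating I's and III's payoffs gives 3q + 3 = −5q + 5 ⇒ q = 1/4.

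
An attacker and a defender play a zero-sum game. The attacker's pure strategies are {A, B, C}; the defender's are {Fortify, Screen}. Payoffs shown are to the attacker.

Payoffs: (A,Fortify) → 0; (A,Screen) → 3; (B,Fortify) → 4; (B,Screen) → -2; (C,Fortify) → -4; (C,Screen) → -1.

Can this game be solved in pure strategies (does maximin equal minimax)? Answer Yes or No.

No

Row minima: A → 0, B → -2, C → -4; maximin = 0.
Column maxima: Fortify → 4, Screen → 3; minimax = 3.
0 ≠ 3, so no pure-strategy equilibrium exists.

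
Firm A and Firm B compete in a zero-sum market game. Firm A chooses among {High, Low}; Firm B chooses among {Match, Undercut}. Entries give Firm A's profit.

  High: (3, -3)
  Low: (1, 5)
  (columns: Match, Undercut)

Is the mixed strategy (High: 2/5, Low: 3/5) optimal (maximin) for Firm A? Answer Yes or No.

Against Match this mix gives (2/5)·3 + (3/5)·1 = 9/5.
Against Undercut this mix gives (2/5)·(-3) + (3/5)·5 = 9/5.
All of Firm B's active replies (Match, Undercut) yield 9/5, and no column does worse for Firm A. The mix makes Firm B indifferent and guarantees 9/5, so it is optimal.

Yes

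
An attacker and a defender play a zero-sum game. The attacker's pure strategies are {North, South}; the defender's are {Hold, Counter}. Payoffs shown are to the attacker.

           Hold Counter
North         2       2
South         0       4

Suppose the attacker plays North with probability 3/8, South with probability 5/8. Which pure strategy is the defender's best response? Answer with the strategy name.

Hold

If the defender plays Hold, the attacker's expected payoff is (3/8)·2 + (5/8)·0 = 3/4.
If the defender plays Counter, the attacker's expected payoff is (3/8)·2 + (5/8)·4 = 13/4.
The defender minimizes the attacker's payoff; the smallest is 3/4, so the best response is Hold.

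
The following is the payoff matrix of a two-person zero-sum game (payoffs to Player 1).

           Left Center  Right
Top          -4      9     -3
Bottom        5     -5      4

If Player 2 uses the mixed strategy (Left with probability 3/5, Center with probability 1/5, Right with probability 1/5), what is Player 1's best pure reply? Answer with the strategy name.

Bottom

Expected payoff of Top: (3/5)·(-4) + (1/5)·9 + (1/5)·(-3) = -6/5.
Expected payoff of Bottom: (3/5)·5 + (1/5)·(-5) + (1/5)·4 = 14/5.
The largest is 14/5, so Player 1's best response is Bottom.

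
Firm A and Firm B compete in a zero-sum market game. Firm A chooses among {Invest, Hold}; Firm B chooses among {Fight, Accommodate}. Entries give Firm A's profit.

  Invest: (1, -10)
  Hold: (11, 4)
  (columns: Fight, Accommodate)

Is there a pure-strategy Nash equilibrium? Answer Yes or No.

Row minima: Invest → -10, Hold → 4; maximin = 4.
Column maxima: Fight → 11, Accommodate → 4; minimax = 4.
maximin = minimax = 4, so a saddle point exists.

Yes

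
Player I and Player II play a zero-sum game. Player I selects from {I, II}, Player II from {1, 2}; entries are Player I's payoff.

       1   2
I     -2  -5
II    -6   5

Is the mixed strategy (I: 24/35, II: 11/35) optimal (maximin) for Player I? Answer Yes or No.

Against 1 this mix gives (24/35)·(-2) + (11/35)·(-6) = -114/35.
Against 2 this mix gives (24/35)·(-5) + (11/35)·5 = -13/7.
Player II will play 1, holding Player I to -114/35. Shifting weight toward the row that does better against 1 would raise this floor (the equalizing mix achieves -20/7 against both 1 and 2), so the proposed strategy is not optimal.

No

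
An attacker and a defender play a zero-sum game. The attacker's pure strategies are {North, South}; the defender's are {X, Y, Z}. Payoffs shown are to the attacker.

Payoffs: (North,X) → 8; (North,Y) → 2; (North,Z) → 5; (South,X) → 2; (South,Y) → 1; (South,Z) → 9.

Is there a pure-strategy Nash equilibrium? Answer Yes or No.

Yes

Row minima: North → 2, South → 1; maximin = 2.
Column maxima: X → 8, Y → 2, Z → 9; minimax = 2.
maximin = minimax = 2, so a saddle point exists.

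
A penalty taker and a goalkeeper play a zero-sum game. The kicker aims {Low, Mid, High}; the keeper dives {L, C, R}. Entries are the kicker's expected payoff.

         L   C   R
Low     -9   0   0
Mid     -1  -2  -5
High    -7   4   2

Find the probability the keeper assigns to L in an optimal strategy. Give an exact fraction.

7/13

Row minima: Low → -9, Mid → -5, High → -7; maximin = -5.
Column maxima: L → -1, C → 4, R → 2; minimax = -1.
-5 ≠ -1, so there is no saddle point; optimal play is mixed.
Low is strictly dominated by High, so the kicker never plays it.
With Low eliminated, C is strictly dominated by R (it gives the kicker strictly more in every remaining row), so the keeper never plays it.
On the remaining 2×2 (Mid, High vs L, R):
Let the kicker play Mid with probability p. Expected payoff against L: (-1)p + (-7)(1−p) = 6p − 7; against R: (-5)p + 2(1−p) = −7p + 2.
Setting these equal: 6p − 7 = −7p + 2 ⇒ 13p = 9 ⇒ p = 9/13, and the value is (6)·(9/13) − 7 = -37/13.
For the keeper: with q = P(L), equating Mid's and High's payoffs gives 4q − 5 = −9q + 2 ⇒ q = 7/13.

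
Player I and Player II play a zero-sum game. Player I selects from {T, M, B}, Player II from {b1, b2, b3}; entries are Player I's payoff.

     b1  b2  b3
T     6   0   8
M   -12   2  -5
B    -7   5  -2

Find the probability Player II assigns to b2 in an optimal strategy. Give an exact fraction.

13/18

Row minima: T → 0, M → -12, B → -7; maximin = 0.
Column maxima: b1 → 6, b2 → 5, b3 → 8; minimax = 5.
0 ≠ 5, so there is no saddle point; optimal play is mixed.
M is strictly dominated by B, so Player I never plays it.
b3 is strictly dominated by b1 (it gives Player I strictly more in every row), so Player II never plays it.
On the remaining 2×2 (T, B vs b1, b2):
Let Player I play T with probability p. Expected payoff against b1: 6p + (-7)(1−p) = 13p − 7; against b2: 0p + 5(1−p) = −5p + 5.
Setting these equal: 13p − 7 = −5p + 5 ⇒ 18p = 12 ⇒ p = 2/3, and the value is (13)·(2/3) − 7 = 5/3.
For Player II: with q = P(b1), equating T's and B's payoffs gives 6q = −12q + 5 ⇒ q = 5/18.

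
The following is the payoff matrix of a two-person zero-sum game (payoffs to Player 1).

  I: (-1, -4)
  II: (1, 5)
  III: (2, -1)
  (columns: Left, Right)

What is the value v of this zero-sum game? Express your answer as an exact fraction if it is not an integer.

11/7

Row minima: I → -4, II → 1, III → -1; maximin = 1.
Column maxima: Left → 2, Right → 5; minimax = 2.
1 ≠ 2, so there is no saddle point; optimal play is mixed.
I is strictly dominated by II, so Player 1 never plays it.
On the remaining 2×2 (II, III vs Left, Right):
Let Player 1 play II with probability p. Expected payoff against Left: 1p + 2(1−p) = −p + 2; against Right: 5p + (-1)(1−p) = 6p − 1.
Setting these equal: −p + 2 = 6p − 1 ⇒ −7p = -3 ⇒ p = 3/7, and the value is (-1)·(3/7) + 2 = 11/7.
For Player 2: with q = P(Left), equating II's and III's payoffs gives −4q + 5 = 3q − 1 ⇒ q = 6/7.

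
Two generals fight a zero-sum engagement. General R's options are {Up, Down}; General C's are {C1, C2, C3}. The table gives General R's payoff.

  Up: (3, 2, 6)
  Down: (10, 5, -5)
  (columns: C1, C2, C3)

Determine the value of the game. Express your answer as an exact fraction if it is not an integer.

20/7

Row minima: Up → 2, Down → -5; maximin = 2.
Column maxima: C1 → 10, C2 → 5, C3 → 6; minimax = 5.
2 ≠ 5, so there is no saddle point; optimal play is mixed.
C1 is strictly dominated by C2 (it gives General R strictly more in every row), so General C never plays it.
On the remaining 2×2 (Up, Down vs C2, C3):
Let General R play Up with probability p. Expected payoff against C2: 2p + 5(1−p) = −3p + 5; against C3: 6p + (-5)(1−p) = 11p − 5.
Setting these equal: −3p + 5 = 11p − 5 ⇒ −14p = -10 ⇒ p = 5/7, and the value is (-3)·(5/7) + 5 = 20/7.
For General C: with q = P(C2), equating Up's and Down's payoffs gives −4q + 6 = 10q − 5 ⇒ q = 11/14.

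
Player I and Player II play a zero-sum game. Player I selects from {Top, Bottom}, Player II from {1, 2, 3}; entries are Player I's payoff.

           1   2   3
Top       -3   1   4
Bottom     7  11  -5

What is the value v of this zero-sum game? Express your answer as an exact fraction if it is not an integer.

Row minima: Top → -3, Bottom → -5; maximin = -3.
Column maxima: 1 → 7, 2 → 11, 3 → 4; minimax = 4.
-3 ≠ 4, so there is no saddle point; optimal play is mixed.
2 is strictly dominated by 1 (it gives Player I strictly more in every row), so Player II never plays it.
On the remaining 2×2 (Top, Bottom vs 1, 3):
Let Player I play Top with probability p. Expected payoff against 1: (-3)p + 7(1−p) = −10p + 7; against 3: 4p + (-5)(1−p) = 9p − 5.
Setting these equal: −10p + 7 = 9p − 5 ⇒ −19p = -12 ⇒ p = 12/19, and the value is (-10)·(12/19) + 7 = 13/19.
For Player II: with q = P(1), equating Top's and Bottom's payoffs gives −7q + 4 = 12q − 5 ⇒ q = 9/19.

13/19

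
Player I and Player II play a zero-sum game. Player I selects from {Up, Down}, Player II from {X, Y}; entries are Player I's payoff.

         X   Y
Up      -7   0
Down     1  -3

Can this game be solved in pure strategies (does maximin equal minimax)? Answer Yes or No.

No

Row minima: Up → -7, Down → -3; maximin = -3.
Column maxima: X → 1, Y → 0; minimax = 0.
-3 ≠ 0, so no pure-strategy equilibrium exists.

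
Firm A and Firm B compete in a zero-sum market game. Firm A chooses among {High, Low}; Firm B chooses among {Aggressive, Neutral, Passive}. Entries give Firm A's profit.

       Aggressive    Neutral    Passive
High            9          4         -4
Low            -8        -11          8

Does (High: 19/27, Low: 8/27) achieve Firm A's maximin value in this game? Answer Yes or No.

Against Aggressive this mix gives (19/27)·9 + (8/27)·(-8) = 107/27.
Against Neutral this mix gives (19/27)·4 + (8/27)·(-11) = -4/9.
Against Passive this mix gives (19/27)·(-4) + (8/27)·8 = -4/9.
All of Firm B's active replies (Neutral, Passive) yield -4/9, and no column does worse for Firm A. The mix makes Firm B indifferent and guarantees -4/9, so it is optimal.

Yes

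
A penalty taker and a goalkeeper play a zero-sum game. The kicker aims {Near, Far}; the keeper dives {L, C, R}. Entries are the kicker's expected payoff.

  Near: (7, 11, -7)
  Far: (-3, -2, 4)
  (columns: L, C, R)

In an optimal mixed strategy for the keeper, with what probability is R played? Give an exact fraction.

Row minima: Near → -7, Far → -3; maximin = -3.
Column maxima: L → 7, C → 11, R → 4; minimax = 4.
-3 ≠ 4, so there is no saddle point; optimal play is mixed.
C is strictly dominated by L (it gives the kicker strictly more in every row), so the keeper never plays it.
On the remaining 2×2 (Near, Far vs L, R):
Let the kicker play Near with probability p. Expected payoff against L: 7p + (-3)(1−p) = 10p − 3; against R: (-7)p + 4(1−p) = −11p + 4.
Setting these equal: 10p − 3 = −11p + 4 ⇒ 21p = 7 ⇒ p = 1/3, and the value is (10)·(1/3) − 3 = 1/3.
For the keeper: with q = P(L), equating Near's and Far's payoffs gives 14q − 7 = −7q + 4 ⇒ q = 11/21.

10/21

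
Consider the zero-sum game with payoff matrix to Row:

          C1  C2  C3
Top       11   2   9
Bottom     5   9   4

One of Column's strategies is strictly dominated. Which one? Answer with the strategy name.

C3 holds Row's payoff strictly below C1 in every row: 9 < 11, 4 < 5.
So C1 is strictly dominated for Column.

C1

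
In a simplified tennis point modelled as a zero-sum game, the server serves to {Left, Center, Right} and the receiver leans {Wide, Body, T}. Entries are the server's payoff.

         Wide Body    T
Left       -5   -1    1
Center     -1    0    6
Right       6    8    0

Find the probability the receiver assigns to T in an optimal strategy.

7/13

Row minima: Left → -5, Center → -1, Right → 0; maximin = 0.
Column maxima: Wide → 6, Body → 8, T → 6; minimax = 6.
0 ≠ 6, so there is no saddle point; optimal play is mixed.
Left is strictly dominated by Center, so the server never plays it.
Body is strictly dominated by Wide (it gives the server strictly more in every row), so the receiver never plays it.
On the remaining 2×2 (Center, Right vs Wide, T):
Let the server play Center with probability p. Expected payoff against Wide: (-1)p + 6(1−p) = −7p + 6; against T: 6p + 0(1−p) = 6p.
Setting these equal: −7p + 6 = 6p ⇒ −13p = -6 ⇒ p = 6/13, and the value is (-7)·(6/13) + 6 = 36/13.
For the receiver: with q = P(Wide), equating Center's and Right's payoffs gives −7q + 6 = 6q ⇒ q = 6/13.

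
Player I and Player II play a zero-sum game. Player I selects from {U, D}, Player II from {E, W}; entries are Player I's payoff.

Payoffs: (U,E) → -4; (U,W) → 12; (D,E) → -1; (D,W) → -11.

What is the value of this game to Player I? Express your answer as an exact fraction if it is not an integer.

Row minima: U → -4, D → -11; maximin = -4.
Column maxima: E → -1, W → 12; minimax = -1.
-4 ≠ -1, so there is no saddle point; optimal play is mixed.
Let Player I play U with probability p. Expected payoff against E: (-4)p + (-1)(1−p) = −3p − 1; against W: 12p + (-11)(1−p) = 23p − 11.
Setting these equal: −3p − 1 = 23p − 11 ⇒ −26p = -10 ⇒ p = 5/13, and the value is (-3)·(5/13) − 1 = -28/13.
For Player II: with q = P(E), equating U's and D's payoffs gives −16q + 12 = 10q − 11 ⇒ q = 23/26.

-28/13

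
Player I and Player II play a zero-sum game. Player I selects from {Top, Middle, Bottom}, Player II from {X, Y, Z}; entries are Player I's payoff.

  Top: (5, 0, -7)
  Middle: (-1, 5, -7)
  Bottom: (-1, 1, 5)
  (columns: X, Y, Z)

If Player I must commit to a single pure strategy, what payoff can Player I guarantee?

Row minima: Top → -7, Middle → -7, Bottom → -1.
The best of these is -1.

-1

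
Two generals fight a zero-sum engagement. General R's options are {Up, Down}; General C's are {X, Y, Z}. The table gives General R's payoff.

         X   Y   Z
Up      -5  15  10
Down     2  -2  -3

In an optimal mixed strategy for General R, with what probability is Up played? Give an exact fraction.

1/4

Row minima: Up → -5, Down → -3; maximin = -3.
Column maxima: X → 2, Y → 15, Z → 10; minimax = 2.
-3 ≠ 2, so there is no saddle point; optimal play is mixed.
Y is strictly dominated by Z (it gives General R strictly more in every row), so General C never plays it.
On the remaining 2×2 (Up, Down vs X, Z):
Let General R play Up with probability p. Expected payoff against X: (-5)p + 2(1−p) = −7p + 2; against Z: 10p + (-3)(1−p) = 13p − 3.
Setting these equal: −7p + 2 = 13p − 3 ⇒ −20p = -5 ⇒ p = 1/4, and the value is (-7)·(1/4) + 2 = 1/4.
For General C: with q = P(X), equating Up's and Down's payoffs gives −15q + 10 = 5q − 3 ⇒ q = 13/20.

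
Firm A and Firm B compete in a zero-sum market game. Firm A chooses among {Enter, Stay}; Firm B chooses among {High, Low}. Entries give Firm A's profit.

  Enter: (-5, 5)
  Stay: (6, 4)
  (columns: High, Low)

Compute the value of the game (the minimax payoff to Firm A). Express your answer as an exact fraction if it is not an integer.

Row minima: Enter → -5, Stay → 4; maximin = 4.
Column maxima: High → 6, Low → 5; minimax = 5.
4 ≠ 5, so there is no saddle point; optimal play is mixed.
Let Firm A play Enter with probability p. Expected payoff against High: (-5)p + 6(1−p) = −11p + 6; against Low: 5p + 4(1−p) = p + 4.
Setting these equal: −11p + 6 = p + 4 ⇒ −12p = -2 ⇒ p = 1/6, and the value is (-11)·(1/6) + 6 = 25/6.
For Firm B: with q = P(High), equating Enter's and Stay's payoffs gives −10q + 5 = 2q + 4 ⇒ q = 1/12.

25/6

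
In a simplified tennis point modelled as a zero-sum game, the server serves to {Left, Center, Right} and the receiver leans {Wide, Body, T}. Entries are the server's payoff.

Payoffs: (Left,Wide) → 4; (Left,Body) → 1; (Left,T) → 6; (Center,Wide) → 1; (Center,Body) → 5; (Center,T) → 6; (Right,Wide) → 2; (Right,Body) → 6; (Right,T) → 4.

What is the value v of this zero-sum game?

Row minima: Left → 1, Center → 1, Right → 2; maximin = 2.
Column maxima: Wide → 4, Body → 6, T → 6; minimax = 4.
2 ≠ 4, so there is no saddle point; optimal play is mixed.
T is strictly dominated by Wide (it gives the server strictly more in every row), so the receiver never plays it.
With T eliminated, Center is strictly dominated by Right (Right gives the server strictly more in every remaining column), so the server never plays it.
On the remaining 2×2 (Left, Right vs Wide, Body):
Let the server play Left with probability p. Expected payoff against Wide: 4p + 2(1−p) = 2p + 2; against Body: 1p + 6(1−p) = −5p + 6.
Setting these equal: 2p + 2 = −5p + 6 ⇒ 7p = 4 ⇒ p = 4/7, and the value is (2)·(4/7) + 2 = 22/7.
For the receiver: with q = P(Wide), equating Left's and Right's payoffs gives 3q + 1 = −4q + 6 ⇒ q = 5/7.

22/7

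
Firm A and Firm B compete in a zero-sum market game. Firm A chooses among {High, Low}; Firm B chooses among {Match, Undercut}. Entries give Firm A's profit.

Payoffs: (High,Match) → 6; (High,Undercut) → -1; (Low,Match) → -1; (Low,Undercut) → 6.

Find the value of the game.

5/2

Row minima: High → -1, Low → -1; maximin = -1.
Column maxima: Match → 6, Undercut → 6; minimax = 6.
-1 ≠ 6, so there is no saddle point; optimal play is mixed.
Let Firm A play High with probability p. Expected payoff against Match: 6p + (-1)(1−p) = 7p − 1; against Undercut: (-1)p + 6(1−p) = −7p + 6.
Setting these equal: 7p − 1 = −7p + 6 ⇒ 14p = 7 ⇒ p = 1/2, and the value is (7)·(1/2) − 1 = 5/2.
For Firm B: with q = P(Match), equating High's and Low's payoffs gives 7q − 1 = −7q + 6 ⇒ q = 1/2.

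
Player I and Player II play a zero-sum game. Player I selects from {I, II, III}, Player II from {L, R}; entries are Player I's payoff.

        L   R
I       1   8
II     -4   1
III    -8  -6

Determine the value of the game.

Row minima: I → 1, II → -4, III → -8; maximin = 1.
Column maxima: L → 1, R → 8; minimax = 1.
Since maximin = minimax = 1, there is a saddle point and the value is 1.

1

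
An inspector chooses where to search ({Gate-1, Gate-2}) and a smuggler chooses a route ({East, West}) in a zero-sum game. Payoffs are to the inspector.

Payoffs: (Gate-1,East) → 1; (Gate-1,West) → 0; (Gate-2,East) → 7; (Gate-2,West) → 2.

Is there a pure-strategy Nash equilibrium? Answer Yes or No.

Row minima: Gate-1 → 0, Gate-2 → 2; maximin = 2.
Column maxima: East → 7, West → 2; minimax = 2.
maximin = minimax = 2, so a saddle point exists.

Yes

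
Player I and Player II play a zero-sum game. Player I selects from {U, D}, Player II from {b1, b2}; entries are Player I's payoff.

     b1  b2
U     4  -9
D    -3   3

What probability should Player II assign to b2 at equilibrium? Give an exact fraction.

7/19

Row minima: U → -9, D → -3; maximin = -3.
Column maxima: b1 → 4, b2 → 3; minimax = 3.
-3 ≠ 3, so there is no saddle point; optimal play is mixed.
Let Player I play U with probability p. Expected payoff against b1: 4p + (-3)(1−p) = 7p − 3; against b2: (-9)p + 3(1−p) = −12p + 3.
Setting these equal: 7p − 3 = −12p + 3 ⇒ 19p = 6 ⇒ p = 6/19, and the value is (7)·(6/19) − 3 = -15/19.
For Player II: with q = P(b1), equating U's and D's payoffs gives 13q − 9 = −6q + 3 ⇒ q = 12/19.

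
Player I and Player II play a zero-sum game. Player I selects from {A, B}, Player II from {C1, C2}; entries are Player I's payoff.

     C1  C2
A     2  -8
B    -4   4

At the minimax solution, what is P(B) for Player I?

5/9

Row minima: A → -8, B → -4; maximin = -4.
Column maxima: C1 → 2, C2 → 4; minimax = 2.
-4 ≠ 2, so there is no saddle point; optimal play is mixed.
Let Player I play A with probability p. Expected payoff against C1: 2p + (-4)(1−p) = 6p − 4; against C2: (-8)p + 4(1−p) = −12p + 4.
Setting these equal: 6p − 4 = −12p + 4 ⇒ 18p = 8 ⇒ p = 4/9, and the value is (6)·(4/9) − 4 = -4/3.
For Player II: with q = P(C1), equating A's and B's payoffs gives 10q − 8 = −8q + 4 ⇒ q = 2/3.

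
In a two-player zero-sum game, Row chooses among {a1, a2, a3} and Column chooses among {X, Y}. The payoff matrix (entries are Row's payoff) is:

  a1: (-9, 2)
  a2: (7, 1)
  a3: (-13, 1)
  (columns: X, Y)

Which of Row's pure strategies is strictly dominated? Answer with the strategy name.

a1 gives a strictly higher payoff than a3 against every column: -9 > -13, 2 > 1.
So a3 is strictly dominated and Row never plays it.

a3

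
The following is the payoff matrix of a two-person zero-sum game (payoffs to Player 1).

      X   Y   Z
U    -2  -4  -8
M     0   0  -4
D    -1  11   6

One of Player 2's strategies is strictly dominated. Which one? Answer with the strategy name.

Y

Z holds Player 1's payoff strictly below Y in every row: -8 < -4, -4 < 0, 6 < 11.
So Y is strictly dominated for Player 2.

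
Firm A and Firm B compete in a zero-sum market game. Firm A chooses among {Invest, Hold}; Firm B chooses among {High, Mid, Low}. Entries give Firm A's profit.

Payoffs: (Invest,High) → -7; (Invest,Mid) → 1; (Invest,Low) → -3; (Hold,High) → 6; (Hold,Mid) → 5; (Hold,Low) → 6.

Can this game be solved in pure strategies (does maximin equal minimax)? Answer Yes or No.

Row minima: Invest → -7, Hold → 5; maximin = 5.
Column maxima: High → 6, Mid → 5, Low → 6; minimax = 5.
maximin = minimax = 5, so a saddle point exists.

Yes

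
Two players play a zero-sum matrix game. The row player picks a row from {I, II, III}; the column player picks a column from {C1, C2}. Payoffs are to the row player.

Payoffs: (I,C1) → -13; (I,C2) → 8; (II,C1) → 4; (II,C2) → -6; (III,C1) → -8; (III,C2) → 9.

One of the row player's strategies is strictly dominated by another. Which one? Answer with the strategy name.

III gives a strictly higher payoff than I against every column: -8 > -13, 9 > 8.
So I is strictly dominated and the row player never plays it.

I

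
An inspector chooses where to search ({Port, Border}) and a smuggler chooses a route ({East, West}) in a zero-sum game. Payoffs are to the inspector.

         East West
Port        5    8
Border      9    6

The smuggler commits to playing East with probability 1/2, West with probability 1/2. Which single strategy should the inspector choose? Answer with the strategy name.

Expected payoff of Port: (1/2)·5 + (1/2)·8 = 13/2.
Expected payoff of Border: (1/2)·9 + (1/2)·6 = 15/2.
The largest is 15/2, so the inspector's best response is Border.

Border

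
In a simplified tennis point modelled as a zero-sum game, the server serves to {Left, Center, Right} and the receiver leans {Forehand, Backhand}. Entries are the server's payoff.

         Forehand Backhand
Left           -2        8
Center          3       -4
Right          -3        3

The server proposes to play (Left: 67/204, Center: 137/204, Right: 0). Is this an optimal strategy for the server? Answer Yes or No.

Against Forehand this mix gives (67/204)·(-2) + (137/204)·3 = 277/204.
Against Backhand this mix gives (67/204)·8 + (137/204)·(-4) = -1/17.
The receiver will play Backhand, holding the server to -1/17. Shifting weight toward the row that does better against Backhand would raise this floor (the equalizing mix achieves 16/17 against both Backhand and Forehand), so the proposed strategy is not optimal.

No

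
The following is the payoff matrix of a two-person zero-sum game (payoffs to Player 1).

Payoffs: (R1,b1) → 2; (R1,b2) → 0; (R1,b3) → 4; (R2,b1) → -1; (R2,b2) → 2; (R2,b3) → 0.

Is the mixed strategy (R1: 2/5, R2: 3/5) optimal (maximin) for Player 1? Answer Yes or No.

No

Against b1 this mix gives (2/5)·2 + (3/5)·(-1) = 1/5.
Against b2 this mix gives (2/5)·0 + (3/5)·2 = 6/5.
Against b3 this mix gives (2/5)·4 + (3/5)·0 = 8/5.
Player 2 will play b1, holding Player 1 to 1/5. Shifting weight toward the row that does better against b1 would raise this floor (the equalizing mix achieves 4/5 against both b1 and b2), so the proposed strategy is not optimal.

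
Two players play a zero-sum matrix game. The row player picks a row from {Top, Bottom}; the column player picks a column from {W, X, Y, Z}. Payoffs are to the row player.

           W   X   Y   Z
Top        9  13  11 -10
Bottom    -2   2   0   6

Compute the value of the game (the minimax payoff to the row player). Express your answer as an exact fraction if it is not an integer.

Row minima: Top → -10, Bottom → -2; maximin = -2.
Column maxima: W → 9, X → 13, Y → 11, Z → 6; minimax = 6.
-2 ≠ 6, so there is no saddle point; optimal play is mixed.
X is strictly dominated by W (it gives the row player strictly more in every row), so the column player never plays it.
Y is strictly dominated by W (it gives the row player strictly more in every row), so the column player never plays it.
On the remaining 2×2 (Top, Bottom vs W, Z):
Let the row player play Top with probability p. Expected payoff against W: 9p + (-2)(1−p) = 11p − 2; against Z: (-10)p + 6(1−p) = −16p + 6.
Setting these equal: 11p − 2 = −16p + 6 ⇒ 27p = 8 ⇒ p = 8/27, and the value is (11)·(8/27) − 2 = 34/27.
For the column player: with q = P(W), equating Top's and Bottom's payoffs gives 19q − 10 = −8q + 6 ⇒ q = 16/27.

34/27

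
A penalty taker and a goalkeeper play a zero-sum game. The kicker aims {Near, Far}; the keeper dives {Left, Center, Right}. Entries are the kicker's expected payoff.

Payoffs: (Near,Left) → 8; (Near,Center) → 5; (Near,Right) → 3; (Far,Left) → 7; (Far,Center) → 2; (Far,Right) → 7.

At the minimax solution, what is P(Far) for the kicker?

Row minima: Near → 3, Far → 2; maximin = 3.
Column maxima: Left → 8, Center → 5, Right → 7; minimax = 5.
3 ≠ 5, so there is no saddle point; optimal play is mixed.
Left is strictly dominated by Center (it gives the kicker strictly more in every row), so the keeper never plays it.
On the remaining 2×2 (Near, Far vs Center, Right):
Let the kicker play Near with probability p. Expected payoff against Center: 5p + 2(1−p) = 3p + 2; against Right: 3p + 7(1−p) = −4p + 7.
Setting these equal: 3p + 2 = −4p + 7 ⇒ 7p = 5 ⇒ p = 5/7, and the value is (3)·(5/7) + 2 = 29/7.
For the keeper: with q = P(Center), equating Near's and Far's payoffs gives 2q + 3 = −5q + 7 ⇒ q = 4/7.

2/7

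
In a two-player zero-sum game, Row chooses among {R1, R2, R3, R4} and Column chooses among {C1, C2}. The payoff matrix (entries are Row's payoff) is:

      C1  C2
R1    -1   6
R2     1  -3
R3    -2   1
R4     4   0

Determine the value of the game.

24/11

Row minima: R1 → -1, R2 → -3, R3 → -2, R4 → 0; maximin = 0.
Column maxima: C1 → 4, C2 → 6; minimax = 4.
0 ≠ 4, so there is no saddle point; optimal play is mixed.
R2 is strictly dominated by R4, so Row never plays it.
R3 is strictly dominated by R1, so Row never plays it.
On the remaining 2×2 (R1, R4 vs C1, C2):
Let Row play R1 with probability p. Expected payoff against C1: (-1)p + 4(1−p) = −5p + 4; against C2: 6p + 0(1−p) = 6p.
Setting these equal: −5p + 4 = 6p ⇒ −11p = -4 ⇒ p = 4/11, and the value is (-5)·(4/11) + 4 = 24/11.
For Column: with q = P(C1), equating R1's and R4's payoffs gives −7q + 6 = 4q ⇒ q = 6/11.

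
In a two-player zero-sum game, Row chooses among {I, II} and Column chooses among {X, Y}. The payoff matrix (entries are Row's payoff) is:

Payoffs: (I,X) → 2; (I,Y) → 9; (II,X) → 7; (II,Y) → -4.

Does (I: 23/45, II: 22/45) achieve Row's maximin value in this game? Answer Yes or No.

No

Against X this mix gives (23/45)·2 + (22/45)·7 = 40/9.
Against Y this mix gives (23/45)·9 + (22/45)·(-4) = 119/45.
Column will play Y, holding Row to 119/45. Shifting weight toward the row that does better against Y would raise this floor (the equalizing mix achieves 71/18 against both Y and X), so the proposed strategy is not optimal.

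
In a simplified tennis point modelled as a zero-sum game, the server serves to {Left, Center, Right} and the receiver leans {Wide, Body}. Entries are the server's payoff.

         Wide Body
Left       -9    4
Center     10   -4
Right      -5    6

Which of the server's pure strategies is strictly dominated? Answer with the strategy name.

Right gives a strictly higher payoff than Left against every column: -5 > -9, 6 > 4.
So Left is strictly dominated and the server never plays it.

Left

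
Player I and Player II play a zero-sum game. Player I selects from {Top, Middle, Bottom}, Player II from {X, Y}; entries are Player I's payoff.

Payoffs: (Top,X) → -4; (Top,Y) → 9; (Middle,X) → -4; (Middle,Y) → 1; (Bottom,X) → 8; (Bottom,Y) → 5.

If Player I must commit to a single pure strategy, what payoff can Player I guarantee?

5

Row minima: Top → -4, Middle → -4, Bottom → 5.
The best of these is 5.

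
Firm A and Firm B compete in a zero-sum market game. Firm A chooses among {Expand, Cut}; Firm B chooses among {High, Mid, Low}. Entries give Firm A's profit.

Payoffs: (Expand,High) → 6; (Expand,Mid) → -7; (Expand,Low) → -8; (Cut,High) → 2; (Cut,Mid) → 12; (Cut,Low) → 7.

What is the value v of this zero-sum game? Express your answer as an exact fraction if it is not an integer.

58/19

Row minima: Expand → -8, Cut → 2; maximin = 2.
Column maxima: High → 6, Mid → 12, Low → 7; minimax = 6.
2 ≠ 6, so there is no saddle point; optimal play is mixed.
Mid is strictly dominated by Low (it gives Firm A strictly more in every row), so Firm B never plays it.
On the remaining 2×2 (Expand, Cut vs High, Low):
Let Firm A play Expand with probability p. Expected payoff against High: 6p + 2(1−p) = 4p + 2; against Low: (-8)p + 7(1−p) = −15p + 7.
Setting these equal: 4p + 2 = −15p + 7 ⇒ 19p = 5 ⇒ p = 5/19, and the value is (4)·(5/19) + 2 = 58/19.
For Firm B: with q = P(High), equating Expand's and Cut's payoffs gives 14q − 8 = −5q + 7 ⇒ q = 15/19.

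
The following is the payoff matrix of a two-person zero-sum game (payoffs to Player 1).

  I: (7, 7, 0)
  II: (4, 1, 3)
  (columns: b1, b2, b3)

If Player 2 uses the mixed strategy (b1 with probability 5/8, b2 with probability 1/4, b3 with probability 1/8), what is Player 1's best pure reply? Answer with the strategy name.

Expected payoff of I: (5/8)·7 + (1/4)·7 + (1/8)·0 = 49/8.
Expected payoff of II: (5/8)·4 + (1/4)·1 + (1/8)·3 = 25/8.
The largest is 49/8, so Player 1's best response is I.

I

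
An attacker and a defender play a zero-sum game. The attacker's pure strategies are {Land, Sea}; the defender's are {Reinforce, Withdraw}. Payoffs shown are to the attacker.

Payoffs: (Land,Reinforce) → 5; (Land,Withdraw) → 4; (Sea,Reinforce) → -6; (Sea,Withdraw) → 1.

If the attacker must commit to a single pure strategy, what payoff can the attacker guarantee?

Row minima: Land → 4, Sea → -6.
The best of these is 4.

4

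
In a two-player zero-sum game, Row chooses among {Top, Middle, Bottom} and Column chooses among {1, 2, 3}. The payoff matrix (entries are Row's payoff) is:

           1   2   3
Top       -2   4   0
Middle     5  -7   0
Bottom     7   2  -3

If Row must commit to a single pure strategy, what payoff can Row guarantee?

Row minima: Top → -2, Middle → -7, Bottom → -3.
The best of these is -2.

-2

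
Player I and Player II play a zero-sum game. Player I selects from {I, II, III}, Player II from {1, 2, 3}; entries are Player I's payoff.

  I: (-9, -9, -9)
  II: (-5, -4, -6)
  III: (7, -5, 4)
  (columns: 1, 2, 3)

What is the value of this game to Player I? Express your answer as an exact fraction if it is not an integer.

-46/11

Row minima: I → -9, II → -6, III → -5; maximin = -5.
Column maxima: 1 → 7, 2 → -4, 3 → 4; minimax = -4.
-5 ≠ -4, so there is no saddle point; optimal play is mixed.
I is strictly dominated by II, so Player I never plays it.
With I eliminated, 1 is strictly dominated by 3 (it gives Player I strictly more in every remaining row), so Player II never plays it.
On the remaining 2×2 (II, III vs 2, 3):
Let Player I play II with probability p. Expected payoff against 2: (-4)p + (-5)(1−p) = p − 5; against 3: (-6)p + 4(1−p) = −10p + 4.
Setting these equal: p − 5 = −10p + 4 ⇒ 11p = 9 ⇒ p = 9/11, and the value is (1)·(9/11) − 5 = -46/11.
For Player II: with q = P(2), equating II's and III's payoffs gives 2q − 6 = −9q + 4 ⇒ q = 10/11.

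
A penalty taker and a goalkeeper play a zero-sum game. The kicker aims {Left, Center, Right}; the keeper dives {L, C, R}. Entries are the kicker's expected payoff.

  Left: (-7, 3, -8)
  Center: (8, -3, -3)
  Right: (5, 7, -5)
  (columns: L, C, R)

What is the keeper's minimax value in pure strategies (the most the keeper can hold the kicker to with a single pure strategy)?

-3

Column maxima: L → 8, C → 7, R → -3.
The smallest of these is -3.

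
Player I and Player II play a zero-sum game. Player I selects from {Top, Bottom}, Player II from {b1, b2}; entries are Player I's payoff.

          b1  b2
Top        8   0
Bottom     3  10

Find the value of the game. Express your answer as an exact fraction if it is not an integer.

16/3

Row minima: Top → 0, Bottom → 3; maximin = 3.
Column maxima: b1 → 8, b2 → 10; minimax = 8.
3 ≠ 8, so there is no saddle point; optimal play is mixed.
Let Player I play Top with probability p. Expected payoff against b1: 8p + 3(1−p) = 5p + 3; against b2: 0p + 10(1−p) = −10p + 10.
Setting these equal: 5p + 3 = −10p + 10 ⇒ 15p = 7 ⇒ p = 7/15, and the value is (5)·(7/15) + 3 = 16/3.
For Player II: with q = P(b1), equating Top's and Bottom's payoffs gives 8q = −7q + 10 ⇒ q = 2/3.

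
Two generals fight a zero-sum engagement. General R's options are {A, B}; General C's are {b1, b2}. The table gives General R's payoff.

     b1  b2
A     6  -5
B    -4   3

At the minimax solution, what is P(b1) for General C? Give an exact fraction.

Row minima: A → -5, B → -4; maximin = -4.
Column maxima: b1 → 6, b2 → 3; minimax = 3.
-4 ≠ 3, so there is no saddle point; optimal play is mixed.
Let General R play A with probability p. Expected payoff against b1: 6p + (-4)(1−p) = 10p − 4; against b2: (-5)p + 3(1−p) = −8p + 3.
Setting these equal: 10p − 4 = −8p + 3 ⇒ 18p = 7 ⇒ p = 7/18, and the value is (10)·(7/18) − 4 = -1/9.
For General C: with q = P(b1), equating A's and B's payoffs gives 11q − 5 = −7q + 3 ⇒ q = 4/9.

4/9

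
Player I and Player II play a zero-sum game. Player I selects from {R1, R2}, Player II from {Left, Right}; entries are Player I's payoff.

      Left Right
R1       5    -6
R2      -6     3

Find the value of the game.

-21/20

Row minima: R1 → -6, R2 → -6; maximin = -6.
Column maxima: Left → 5, Right → 3; minimax = 3.
-6 ≠ 3, so there is no saddle point; optimal play is mixed.
Let Player I play R1 with probability p. Expected payoff against Left: 5p + (-6)(1−p) = 11p − 6; against Right: (-6)p + 3(1−p) = −9p + 3.
Setting these equal: 11p − 6 = −9p + 3 ⇒ 20p = 9 ⇒ p = 9/20, and the value is (11)·(9/20) − 6 = -21/20.
For Player II: with q = P(Left), equating R1's and R2's payoffs gives 11q − 6 = −9q + 3 ⇒ q = 9/20.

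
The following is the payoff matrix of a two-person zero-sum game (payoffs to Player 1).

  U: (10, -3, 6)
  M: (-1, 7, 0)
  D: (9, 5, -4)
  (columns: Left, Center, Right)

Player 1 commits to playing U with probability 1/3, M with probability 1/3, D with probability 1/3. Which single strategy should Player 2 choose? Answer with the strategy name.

If Player 2 plays Left, Player 1's expected payoff is (1/3)·10 + (1/3)·(-1) + (1/3)·9 = 6.
If Player 2 plays Center, Player 1's expected payoff is (1/3)·(-3) + (1/3)·7 + (1/3)·5 = 3.
If Player 2 plays Right, Player 1's expected payoff is (1/3)·6 + (1/3)·0 + (1/3)·(-4) = 2/3.
Player 2 minimizes Player 1's payoff; the smallest is 2/3, so the best response is Right.

Right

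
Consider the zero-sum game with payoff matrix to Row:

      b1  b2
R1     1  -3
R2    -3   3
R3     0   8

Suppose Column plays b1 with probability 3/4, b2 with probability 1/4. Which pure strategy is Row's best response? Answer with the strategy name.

Expected payoff of R1: (3/4)·1 + (1/4)·(-3) = 0.
Expected payoff of R2: (3/4)·(-3) + (1/4)·3 = -3/2.
Expected payoff of R3: (3/4)·0 + (1/4)·8 = 2.
The largest is 2, so Row's best response is R3.

R3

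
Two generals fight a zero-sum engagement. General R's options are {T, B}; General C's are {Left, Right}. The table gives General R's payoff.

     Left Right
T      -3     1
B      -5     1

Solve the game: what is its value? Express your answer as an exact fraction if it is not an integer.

-3

Row minima: T → -3, B → -5; maximin = -3.
Column maxima: Left → -3, Right → 1; minimax = -3.
Since maximin = minimax = -3, there is a saddle point and the value is -3.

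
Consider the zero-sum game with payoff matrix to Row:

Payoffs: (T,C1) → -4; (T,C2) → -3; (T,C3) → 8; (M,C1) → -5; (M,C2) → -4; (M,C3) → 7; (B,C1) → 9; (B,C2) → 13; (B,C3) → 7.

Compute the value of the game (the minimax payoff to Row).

50/7

Row minima: T → -4, M → -5, B → 7; maximin = 7.
Column maxima: C1 → 9, C2 → 13, C3 → 8; minimax = 8.
7 ≠ 8, so there is no saddle point; optimal play is mixed.
M is strictly dominated by T, so Row never plays it.
C2 is strictly dominated by C1 (it gives Row strictly more in every row), so Column never plays it.
On the remaining 2×2 (T, B vs C1, C3):
Let Row play T with probability p. Expected payoff against C1: (-4)p + 9(1−p) = −13p + 9; against C3: 8p + 7(1−p) = p + 7.
Setting these equal: −13p + 9 = p + 7 ⇒ −14p = -2 ⇒ p = 1/7, and the value is (-13)·(1/7) + 9 = 50/7.
For Column: with q = P(C1), equating T's and B's payoffs gives −12q + 8 = 2q + 7 ⇒ q = 1/14.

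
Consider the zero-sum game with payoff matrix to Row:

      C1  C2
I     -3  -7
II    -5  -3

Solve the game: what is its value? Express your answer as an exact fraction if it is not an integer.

Row minima: I → -7, II → -5; maximin = -5.
Column maxima: C1 → -3, C2 → -3; minimax = -3.
-5 ≠ -3, so there is no saddle point; optimal play is mixed.
Let Row play I with probability p. Expected payoff against C1: (-3)p + (-5)(1−p) = 2p − 5; against C2: (-7)p + (-3)(1−p) = −4p − 3.
Setting these equal: 2p − 5 = −4p − 3 ⇒ 6p = 2 ⇒ p = 1/3, and the value is (2)·(1/3) − 5 = -13/3.
For Column: with q = P(C1), equating I's and II's payoffs gives 4q − 7 = −2q − 3 ⇒ q = 2/3.

-13/3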